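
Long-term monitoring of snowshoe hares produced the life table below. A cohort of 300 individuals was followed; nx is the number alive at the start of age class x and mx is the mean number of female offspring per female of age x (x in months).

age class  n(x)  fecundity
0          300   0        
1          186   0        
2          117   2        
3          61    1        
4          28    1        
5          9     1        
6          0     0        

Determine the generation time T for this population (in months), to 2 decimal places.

lx = nx/n0 = nx/300: 1, 0.62, 0.39, 0.20333…, 0.09333…, 0.03, 0
lx·mx: 0, 0, 0.78, 0.203333…, 0.093333…, 0.03, 0 → R0 = 1.106667…
x·lx·mx: 0, 0, 1.56, 0.61…, 0.373333…, 0.15, 0 → Σ = 2.693333…
T = 2.693333… / 1.106667… = 2.433735… → 2.43

2.43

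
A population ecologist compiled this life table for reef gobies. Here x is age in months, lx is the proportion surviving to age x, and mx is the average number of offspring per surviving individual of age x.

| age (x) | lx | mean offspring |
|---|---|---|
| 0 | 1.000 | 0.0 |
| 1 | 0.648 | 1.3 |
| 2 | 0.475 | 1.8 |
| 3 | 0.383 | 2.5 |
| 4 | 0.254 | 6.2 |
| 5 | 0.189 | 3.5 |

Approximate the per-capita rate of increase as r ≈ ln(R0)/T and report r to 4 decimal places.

R0 = Σ lx·mx = 0 + 0.8424 + 0.855 + 0.9575 + 1.5748 + 0.6615 = 4.8912
Σ x·lx·mx = 15.0316; T = 15.0316/4.8912 = 3.07319…
r ≈ ln(R0)/T = ln(4.8912)/3.07319… = 0.516543… → 0.5165

0.5165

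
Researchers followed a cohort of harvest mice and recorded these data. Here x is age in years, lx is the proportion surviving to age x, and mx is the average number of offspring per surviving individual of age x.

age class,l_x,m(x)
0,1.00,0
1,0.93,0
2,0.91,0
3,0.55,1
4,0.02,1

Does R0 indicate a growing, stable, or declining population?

declining

R0 = Σ lx·mx = 0 + 0 + 0 + 0.55 + 0.02 = 0.57
R0 < 1, so the population is declining.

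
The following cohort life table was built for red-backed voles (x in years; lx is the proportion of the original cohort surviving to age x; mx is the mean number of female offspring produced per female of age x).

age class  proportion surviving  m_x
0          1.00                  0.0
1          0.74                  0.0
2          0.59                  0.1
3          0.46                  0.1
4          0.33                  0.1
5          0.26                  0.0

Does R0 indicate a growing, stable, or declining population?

declining

R0 = Σ lx·mx = 0 + 0 + 0.059 + 0.046 + 0.033 + 0 = 0.138
R0 < 1, so the population is declining.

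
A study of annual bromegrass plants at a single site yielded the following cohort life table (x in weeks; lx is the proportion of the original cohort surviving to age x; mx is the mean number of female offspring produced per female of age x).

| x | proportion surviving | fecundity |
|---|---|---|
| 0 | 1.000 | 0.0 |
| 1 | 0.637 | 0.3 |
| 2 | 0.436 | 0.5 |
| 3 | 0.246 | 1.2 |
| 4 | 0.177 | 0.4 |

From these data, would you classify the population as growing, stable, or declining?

R0 = Σ lx·mx = 0 + 0.1911 + 0.218 + 0.2952 + 0.0708 = 0.7751
R0 < 1, so the population is declining.

declining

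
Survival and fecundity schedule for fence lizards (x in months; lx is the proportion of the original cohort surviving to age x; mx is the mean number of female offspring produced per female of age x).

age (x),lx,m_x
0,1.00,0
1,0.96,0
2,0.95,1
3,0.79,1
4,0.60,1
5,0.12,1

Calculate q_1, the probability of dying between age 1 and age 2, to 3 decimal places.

0.010

q_1 = (l_1 − l_2) / l_1 = (0.96 − 0.95) / 0.96
     = 0.01 / 0.96 = 0.010417… → 0.010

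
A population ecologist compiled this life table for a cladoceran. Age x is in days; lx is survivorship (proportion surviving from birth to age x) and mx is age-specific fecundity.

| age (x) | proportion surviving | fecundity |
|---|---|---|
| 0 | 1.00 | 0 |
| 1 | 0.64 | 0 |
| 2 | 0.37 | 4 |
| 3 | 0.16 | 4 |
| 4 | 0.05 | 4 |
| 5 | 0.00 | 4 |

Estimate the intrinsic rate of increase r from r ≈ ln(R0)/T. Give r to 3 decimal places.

R0 = Σ lx·mx = 0 + 0 + 1.48 + 0.64 + 0.2 + 0 = 2.32
Σ x·lx·mx = 5.68; T = 5.68/2.32 = 2.44828…
r ≈ ln(R0)/T = ln(2.32)/2.44828… = 0.34374… → 0.344

0.344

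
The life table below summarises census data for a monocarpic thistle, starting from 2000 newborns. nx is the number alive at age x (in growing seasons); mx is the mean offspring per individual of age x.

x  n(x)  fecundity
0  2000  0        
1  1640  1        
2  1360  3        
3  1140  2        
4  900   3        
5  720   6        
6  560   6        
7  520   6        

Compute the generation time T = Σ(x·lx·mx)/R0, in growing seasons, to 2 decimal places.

4.23

lx = nx/n0 = nx/2000: 1, 0.82, 0.68, 0.57, 0.45, 0.36, 0.28, 0.26
lx·mx: 0, 0.82, 2.04, 1.14, 1.35, 2.16, 1.68, 1.56 → R0 = 10.75
x·lx·mx: 0, 0.82, 4.08, 3.42, 5.4, 10.8, 10.08, 10.92 → Σ = 45.52
T = 45.52 / 10.75 = 4.234419… → 4.23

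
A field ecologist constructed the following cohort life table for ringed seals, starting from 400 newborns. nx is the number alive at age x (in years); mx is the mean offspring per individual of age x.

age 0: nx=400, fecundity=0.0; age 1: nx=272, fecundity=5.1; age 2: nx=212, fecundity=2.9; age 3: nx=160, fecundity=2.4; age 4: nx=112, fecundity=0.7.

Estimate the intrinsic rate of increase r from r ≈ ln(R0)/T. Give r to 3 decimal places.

lx = nx/n0 = nx/400: 1, 0.68, 0.53, 0.4, 0.28
R0 = Σ lx·mx = 0 + 3.468 + 1.537 + 0.96 + 0.196 = 6.161
Σ x·lx·mx = 10.206; T = 10.206/6.161 = 1.65655…
r ≈ ln(R0)/T = ln(6.161)/1.65655… = 1.09761… → 1.098

1.098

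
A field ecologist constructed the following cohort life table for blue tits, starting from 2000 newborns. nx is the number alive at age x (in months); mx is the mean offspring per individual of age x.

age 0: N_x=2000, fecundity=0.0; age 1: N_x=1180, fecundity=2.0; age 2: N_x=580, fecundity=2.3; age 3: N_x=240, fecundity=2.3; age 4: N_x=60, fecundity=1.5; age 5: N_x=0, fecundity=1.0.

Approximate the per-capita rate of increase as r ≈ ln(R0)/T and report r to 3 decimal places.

0.476

lx = nx/n0 = nx/2000: 1, 0.59, 0.29, 0.12, 0.03, 0
R0 = Σ lx·mx = 0 + 1.18 + 0.667 + 0.276 + 0.045 + 0 = 2.168
Σ x·lx·mx = 3.522; T = 3.522/2.168 = 1.62454…
r ≈ ln(R0)/T = ln(2.168)/1.62454… = 0.47632… → 0.476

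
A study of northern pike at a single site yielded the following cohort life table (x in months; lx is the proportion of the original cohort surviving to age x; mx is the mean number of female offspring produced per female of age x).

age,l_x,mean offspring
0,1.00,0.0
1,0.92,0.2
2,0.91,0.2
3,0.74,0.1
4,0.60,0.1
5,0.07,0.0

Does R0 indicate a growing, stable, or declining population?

R0 = Σ lx·mx = 0 + 0.184 + 0.182 + 0.074 + 0.06 + 0 = 0.5
R0 < 1, so the population is declining.

declining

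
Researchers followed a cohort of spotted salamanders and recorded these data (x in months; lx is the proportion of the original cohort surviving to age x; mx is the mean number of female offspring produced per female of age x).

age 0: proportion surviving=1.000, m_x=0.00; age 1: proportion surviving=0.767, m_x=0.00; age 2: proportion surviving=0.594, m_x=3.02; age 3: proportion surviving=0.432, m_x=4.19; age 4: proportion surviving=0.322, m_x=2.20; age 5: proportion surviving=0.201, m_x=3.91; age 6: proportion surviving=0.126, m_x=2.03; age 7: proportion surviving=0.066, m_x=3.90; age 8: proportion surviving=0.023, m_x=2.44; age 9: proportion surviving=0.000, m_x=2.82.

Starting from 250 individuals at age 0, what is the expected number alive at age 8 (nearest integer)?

Expected survivors = N0 · l_8 = 250 × 0.023 = 5.75 → 6

6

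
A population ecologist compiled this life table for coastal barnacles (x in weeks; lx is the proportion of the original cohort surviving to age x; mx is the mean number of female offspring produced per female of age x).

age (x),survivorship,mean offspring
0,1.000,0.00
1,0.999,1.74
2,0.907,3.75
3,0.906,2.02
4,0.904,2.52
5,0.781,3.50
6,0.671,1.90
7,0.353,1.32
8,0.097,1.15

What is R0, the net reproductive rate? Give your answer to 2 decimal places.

13.83

lx·mx by age: 0, 1.73826, 3.40125, 1.83012, 2.27808, 2.7335, 1.2749, 0.46596, 0.11155
R0 = Σ lx·mx = 13.83362 → 13.83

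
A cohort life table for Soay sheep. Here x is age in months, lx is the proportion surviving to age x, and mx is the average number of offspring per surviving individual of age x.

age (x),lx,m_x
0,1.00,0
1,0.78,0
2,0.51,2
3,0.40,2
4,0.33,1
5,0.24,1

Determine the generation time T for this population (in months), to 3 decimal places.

lx·mx: 0, 0, 1.02, 0.8, 0.33, 0.24 → R0 = 2.39
x·lx·mx: 0, 0, 2.04, 2.4, 1.32, 1.2 → Σ = 6.96
T = 6.96 / 2.39 = 2.912134… → 2.912

2.912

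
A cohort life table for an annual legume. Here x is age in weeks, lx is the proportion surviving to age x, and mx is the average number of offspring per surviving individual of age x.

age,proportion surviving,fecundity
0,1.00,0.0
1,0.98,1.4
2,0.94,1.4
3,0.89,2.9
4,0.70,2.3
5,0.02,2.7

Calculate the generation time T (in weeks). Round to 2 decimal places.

lx·mx: 0, 1.372, 1.316, 2.581, 1.61, 0.054 → R0 = 6.933
x·lx·mx: 0, 1.372, 2.632, 7.743, 6.44, 0.27 → Σ = 18.457
T = 18.457 / 6.933 = 2.662195… → 2.66

2.66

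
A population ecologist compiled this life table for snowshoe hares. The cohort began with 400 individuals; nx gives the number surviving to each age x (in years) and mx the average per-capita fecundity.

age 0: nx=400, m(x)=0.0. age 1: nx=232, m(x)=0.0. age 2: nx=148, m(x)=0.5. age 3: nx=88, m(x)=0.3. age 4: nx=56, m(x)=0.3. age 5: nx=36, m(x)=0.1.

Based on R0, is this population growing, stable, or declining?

lx = nx/n0 = nx/400: 1, 0.58, 0.37, 0.22, 0.14, 0.09
R0 = Σ lx·mx = 0 + 0 + 0.185 + 0.066 + 0.042 + 0.009 = 0.302
R0 < 1, so the population is declining.

declining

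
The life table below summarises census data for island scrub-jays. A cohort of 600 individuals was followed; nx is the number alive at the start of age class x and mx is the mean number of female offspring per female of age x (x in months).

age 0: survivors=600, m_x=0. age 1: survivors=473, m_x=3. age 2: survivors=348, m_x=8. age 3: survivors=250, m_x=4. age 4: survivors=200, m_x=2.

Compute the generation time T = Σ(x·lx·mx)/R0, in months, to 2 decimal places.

2.07

lx = nx/n0 = nx/600: 1, 0.78833…, 0.58, 0.41667…, 0.33333…
lx·mx: 0, 2.365…, 4.64, 1.666667…, 0.666667… → R0 = 9.338333…
x·lx·mx: 0, 2.365…, 9.28, 5…, 2.666667… → Σ = 19.311667…
T = 19.311667… / 9.338333… = 2.067999… → 2.07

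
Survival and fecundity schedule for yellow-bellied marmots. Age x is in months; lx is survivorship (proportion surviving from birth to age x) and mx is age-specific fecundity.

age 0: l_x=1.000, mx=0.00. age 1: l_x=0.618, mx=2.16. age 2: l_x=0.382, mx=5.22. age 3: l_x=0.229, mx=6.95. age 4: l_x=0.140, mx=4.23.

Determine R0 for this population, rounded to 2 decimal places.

lx·mx by age: 0, 1.33488, 1.99404, 1.59155, 0.5922
R0 = Σ lx·mx = 5.51267 → 5.51

5.51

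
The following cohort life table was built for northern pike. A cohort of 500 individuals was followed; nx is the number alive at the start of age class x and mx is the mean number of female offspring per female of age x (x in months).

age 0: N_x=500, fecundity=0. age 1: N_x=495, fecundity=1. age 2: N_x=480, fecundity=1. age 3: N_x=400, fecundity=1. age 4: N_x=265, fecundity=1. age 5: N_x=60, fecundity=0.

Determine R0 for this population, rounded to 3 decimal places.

3.280

lx = nx/n0 = nx/500: 1, 0.99, 0.96, 0.8, 0.53, 0.12
lx·mx by age: 0, 0.99, 0.96, 0.8, 0.53, 0
R0 = Σ lx·mx = 3.28 → 3.280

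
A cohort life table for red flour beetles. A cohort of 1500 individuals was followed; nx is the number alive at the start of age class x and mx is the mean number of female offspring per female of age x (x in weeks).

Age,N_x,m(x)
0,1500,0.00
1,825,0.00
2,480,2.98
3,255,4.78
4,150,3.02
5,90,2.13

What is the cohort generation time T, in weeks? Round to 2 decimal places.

lx = nx/n0 = nx/1500: 1, 0.55, 0.32, 0.17, 0.1, 0.06
lx·mx: 0, 0, 0.9536, 0.8126, 0.302, 0.1278 → R0 = 2.196
x·lx·mx: 0, 0, 1.9072, 2.4378, 1.208, 0.639 → Σ = 6.192
T = 6.192 / 2.196 = 2.819672… → 2.82

2.82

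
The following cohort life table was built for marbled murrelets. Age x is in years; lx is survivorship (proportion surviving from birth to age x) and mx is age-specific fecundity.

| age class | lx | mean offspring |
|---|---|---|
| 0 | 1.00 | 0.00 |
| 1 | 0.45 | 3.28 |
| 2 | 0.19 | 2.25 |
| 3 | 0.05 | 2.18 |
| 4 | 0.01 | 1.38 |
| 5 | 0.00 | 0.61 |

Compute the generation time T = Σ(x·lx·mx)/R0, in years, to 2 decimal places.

1.34

lx·mx: 0, 1.476, 0.4275, 0.109, 0.0138, 0 → R0 = 2.0263
x·lx·mx: 0, 1.476, 0.855, 0.327, 0.0552, 0 → Σ = 2.7132
T = 2.7132 / 2.0263 = 1.338992… → 1.34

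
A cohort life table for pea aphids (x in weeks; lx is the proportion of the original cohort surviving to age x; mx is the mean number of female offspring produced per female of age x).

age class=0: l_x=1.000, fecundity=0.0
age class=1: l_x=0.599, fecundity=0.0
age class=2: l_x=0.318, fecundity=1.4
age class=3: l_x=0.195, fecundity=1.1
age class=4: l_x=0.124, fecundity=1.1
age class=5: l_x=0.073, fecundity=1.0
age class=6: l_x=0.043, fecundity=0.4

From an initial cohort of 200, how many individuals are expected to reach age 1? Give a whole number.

Expected survivors = N0 · l_1 = 200 × 0.599 = 119.8 → 120

120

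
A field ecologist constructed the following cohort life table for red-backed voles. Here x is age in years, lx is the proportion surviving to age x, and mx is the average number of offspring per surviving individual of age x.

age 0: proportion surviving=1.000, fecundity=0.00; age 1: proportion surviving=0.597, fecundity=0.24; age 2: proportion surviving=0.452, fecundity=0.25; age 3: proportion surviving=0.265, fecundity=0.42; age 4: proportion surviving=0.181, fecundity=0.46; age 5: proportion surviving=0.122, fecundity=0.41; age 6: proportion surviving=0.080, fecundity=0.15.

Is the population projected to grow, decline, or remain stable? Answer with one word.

R0 = Σ lx·mx = 0 + 0.14328 + 0.113 + 0.1113 + 0.08326 + 0.05002 + 0.012 = 0.51286
R0 < 1, so the population is declining.

declining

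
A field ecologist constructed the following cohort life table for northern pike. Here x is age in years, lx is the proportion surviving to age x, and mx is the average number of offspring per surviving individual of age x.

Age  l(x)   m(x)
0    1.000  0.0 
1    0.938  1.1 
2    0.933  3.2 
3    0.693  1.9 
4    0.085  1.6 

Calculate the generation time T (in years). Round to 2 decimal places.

2.10

lx·mx: 0, 1.0318, 2.9856, 1.3167, 0.136 → R0 = 5.4701
x·lx·mx: 0, 1.0318, 5.9712, 3.9501, 0.544 → Σ = 11.4971
T = 11.4971 / 5.4701 = 2.101808… → 2.10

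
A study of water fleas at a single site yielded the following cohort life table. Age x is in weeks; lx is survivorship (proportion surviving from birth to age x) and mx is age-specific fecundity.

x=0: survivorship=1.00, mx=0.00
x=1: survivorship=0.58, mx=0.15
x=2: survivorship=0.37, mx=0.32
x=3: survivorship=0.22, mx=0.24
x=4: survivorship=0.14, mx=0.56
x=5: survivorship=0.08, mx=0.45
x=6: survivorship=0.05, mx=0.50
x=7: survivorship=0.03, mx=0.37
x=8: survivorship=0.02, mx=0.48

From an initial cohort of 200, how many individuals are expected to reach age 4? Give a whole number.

28

Expected survivors = N0 · l_4 = 200 × 0.14 = 28 → 28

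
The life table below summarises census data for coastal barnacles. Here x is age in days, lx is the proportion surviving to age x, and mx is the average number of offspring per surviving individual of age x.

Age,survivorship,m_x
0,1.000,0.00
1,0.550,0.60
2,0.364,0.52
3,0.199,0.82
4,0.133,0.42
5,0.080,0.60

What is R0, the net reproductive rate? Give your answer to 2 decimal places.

0.79

lx·mx by age: 0, 0.33, 0.18928, 0.16318, 0.05586, 0.048
R0 = Σ lx·mx = 0.78632 → 0.79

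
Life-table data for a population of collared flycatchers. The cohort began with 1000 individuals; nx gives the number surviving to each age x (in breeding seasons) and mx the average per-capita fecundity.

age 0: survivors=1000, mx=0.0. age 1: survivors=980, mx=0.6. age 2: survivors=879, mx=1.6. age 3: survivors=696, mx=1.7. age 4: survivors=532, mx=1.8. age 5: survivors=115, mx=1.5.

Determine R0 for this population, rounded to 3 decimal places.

lx = nx/n0 = nx/1000: 1, 0.98, 0.879, 0.696, 0.532, 0.115
lx·mx by age: 0, 0.588, 1.4064, 1.1832, 0.9576, 0.1725
R0 = Σ lx·mx = 4.3077 → 4.308

4.308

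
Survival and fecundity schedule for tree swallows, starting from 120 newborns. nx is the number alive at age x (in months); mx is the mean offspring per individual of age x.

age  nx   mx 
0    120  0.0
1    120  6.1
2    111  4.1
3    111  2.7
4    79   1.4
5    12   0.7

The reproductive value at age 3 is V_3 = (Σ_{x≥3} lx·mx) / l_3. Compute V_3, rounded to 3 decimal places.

3.772

lx = nx/n0 = nx/120: 1, 1, 0.925, 0.925, 0.65833…, 0.1
lx·mx for x ≥ 3: 2.4975, 0.921667…, 0.07 → sum = 3.489167…
V_3 = 3.489167… / l_3 = 3.489167… / 0.925 = 3.772072… → 3.772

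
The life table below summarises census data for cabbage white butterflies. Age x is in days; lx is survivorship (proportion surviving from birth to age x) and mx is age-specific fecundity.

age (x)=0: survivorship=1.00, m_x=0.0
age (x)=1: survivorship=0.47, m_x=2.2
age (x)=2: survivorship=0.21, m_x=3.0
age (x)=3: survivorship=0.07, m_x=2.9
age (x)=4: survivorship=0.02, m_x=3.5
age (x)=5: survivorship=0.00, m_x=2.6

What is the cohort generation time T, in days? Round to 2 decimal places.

lx·mx: 0, 1.034, 0.63, 0.203, 0.07, 0 → R0 = 1.937
x·lx·mx: 0, 1.034, 1.26, 0.609, 0.28, 0 → Σ = 3.183
T = 3.183 / 1.937 = 1.643263… → 1.64

1.64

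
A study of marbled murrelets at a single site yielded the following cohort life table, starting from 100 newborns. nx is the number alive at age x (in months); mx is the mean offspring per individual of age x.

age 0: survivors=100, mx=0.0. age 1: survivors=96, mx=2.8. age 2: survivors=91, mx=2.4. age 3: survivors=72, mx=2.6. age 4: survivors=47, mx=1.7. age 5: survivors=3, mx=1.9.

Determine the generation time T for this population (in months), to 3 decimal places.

2.125

lx = nx/n0 = nx/100: 1, 0.96, 0.91, 0.72, 0.47, 0.03
lx·mx: 0, 2.688, 2.184, 1.872, 0.799, 0.057 → R0 = 7.6
x·lx·mx: 0, 2.688, 4.368, 5.616, 3.196, 0.285 → Σ = 16.153
T = 16.153 / 7.6 = 2.125395… → 2.125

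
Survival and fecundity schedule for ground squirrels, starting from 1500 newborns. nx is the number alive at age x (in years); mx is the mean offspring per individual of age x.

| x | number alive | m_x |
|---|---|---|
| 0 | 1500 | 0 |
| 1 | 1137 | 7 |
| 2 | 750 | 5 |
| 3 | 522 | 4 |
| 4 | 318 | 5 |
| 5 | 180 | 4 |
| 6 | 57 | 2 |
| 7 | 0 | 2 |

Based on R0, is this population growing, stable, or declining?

growing

lx = nx/n0 = nx/1500: 1, 0.758, 0.5, 0.348, 0.212, 0.12, 0.038, 0
R0 = Σ lx·mx = 0 + 5.306 + 2.5 + 1.392 + 1.06 + 0.48 + 0.076 + 0 = 10.814
R0 > 1, so the population is growing.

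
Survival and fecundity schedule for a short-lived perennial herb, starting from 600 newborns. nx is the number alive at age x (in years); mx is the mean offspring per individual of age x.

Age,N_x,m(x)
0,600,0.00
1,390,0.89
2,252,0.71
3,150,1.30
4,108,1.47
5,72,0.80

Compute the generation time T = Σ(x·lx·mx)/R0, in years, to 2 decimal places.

lx = nx/n0 = nx/600: 1, 0.65, 0.42, 0.25, 0.18, 0.12
lx·mx: 0, 0.5785, 0.2982, 0.325, 0.2646, 0.096 → R0 = 1.5623
x·lx·mx: 0, 0.5785, 0.5964, 0.975, 1.0584, 0.48 → Σ = 3.6883
T = 3.6883 / 1.5623 = 2.360814… → 2.36

2.36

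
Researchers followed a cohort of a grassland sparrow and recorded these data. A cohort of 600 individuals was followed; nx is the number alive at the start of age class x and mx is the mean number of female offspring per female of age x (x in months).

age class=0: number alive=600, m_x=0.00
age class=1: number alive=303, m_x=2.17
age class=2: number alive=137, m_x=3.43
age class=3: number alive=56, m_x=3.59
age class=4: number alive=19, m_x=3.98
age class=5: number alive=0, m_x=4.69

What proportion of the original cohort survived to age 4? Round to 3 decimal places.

l_4 = n_4/n_0 = 19/600 = 0.031667… → 0.032

0.032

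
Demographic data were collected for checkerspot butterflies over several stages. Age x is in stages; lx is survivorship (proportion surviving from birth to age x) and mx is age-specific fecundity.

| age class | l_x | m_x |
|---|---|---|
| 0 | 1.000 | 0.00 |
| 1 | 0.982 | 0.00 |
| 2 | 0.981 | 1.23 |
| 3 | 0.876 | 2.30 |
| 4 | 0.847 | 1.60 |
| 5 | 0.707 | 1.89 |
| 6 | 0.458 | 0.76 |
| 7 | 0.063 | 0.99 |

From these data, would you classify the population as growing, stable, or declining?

growing

R0 = Σ lx·mx = 0 + 0 + 1.20663 + 2.0148 + 1.3552 + 1.33623 + 0.34808 + 0.06237 = 6.32331
R0 > 1, so the population is growing.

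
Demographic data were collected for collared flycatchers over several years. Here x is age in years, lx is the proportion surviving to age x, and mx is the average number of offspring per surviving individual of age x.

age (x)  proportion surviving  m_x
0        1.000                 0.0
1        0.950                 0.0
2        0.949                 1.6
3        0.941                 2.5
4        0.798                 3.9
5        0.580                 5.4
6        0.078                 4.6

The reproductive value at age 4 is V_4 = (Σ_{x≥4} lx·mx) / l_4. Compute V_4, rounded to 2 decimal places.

8.27

lx·mx for x ≥ 4: 3.1122, 3.132, 0.3588 → sum = 6.603
V_4 = 6.603 / l_4 = 6.603 / 0.798 = 8.274436… → 8.27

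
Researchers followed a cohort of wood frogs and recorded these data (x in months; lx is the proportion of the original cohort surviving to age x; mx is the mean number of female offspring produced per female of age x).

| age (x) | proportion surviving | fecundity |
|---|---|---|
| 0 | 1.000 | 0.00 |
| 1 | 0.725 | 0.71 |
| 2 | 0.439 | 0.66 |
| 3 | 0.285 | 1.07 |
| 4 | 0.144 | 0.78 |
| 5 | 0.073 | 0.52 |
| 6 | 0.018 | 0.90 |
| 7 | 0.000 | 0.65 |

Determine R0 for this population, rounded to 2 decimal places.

1.28

lx·mx by age: 0, 0.51475, 0.28974, 0.30495, 0.11232, 0.03796, 0.0162, 0
R0 = Σ lx·mx = 1.27592 → 1.28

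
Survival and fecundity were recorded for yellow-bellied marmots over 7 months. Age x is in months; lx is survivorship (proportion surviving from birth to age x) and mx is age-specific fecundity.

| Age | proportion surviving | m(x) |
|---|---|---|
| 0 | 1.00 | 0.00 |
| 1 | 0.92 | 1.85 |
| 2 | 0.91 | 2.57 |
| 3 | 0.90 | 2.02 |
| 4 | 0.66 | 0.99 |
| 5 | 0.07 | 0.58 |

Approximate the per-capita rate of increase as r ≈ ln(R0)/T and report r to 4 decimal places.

R0 = Σ lx·mx = 0 + 1.702 + 2.3387 + 1.818 + 0.6534 + 0.0406 = 6.5527
Σ x·lx·mx = 14.65; T = 14.65/6.5527 = 2.23572…
r ≈ ln(R0)/T = ln(6.5527)/2.23572… = 0.840838… → 0.8408

0.8408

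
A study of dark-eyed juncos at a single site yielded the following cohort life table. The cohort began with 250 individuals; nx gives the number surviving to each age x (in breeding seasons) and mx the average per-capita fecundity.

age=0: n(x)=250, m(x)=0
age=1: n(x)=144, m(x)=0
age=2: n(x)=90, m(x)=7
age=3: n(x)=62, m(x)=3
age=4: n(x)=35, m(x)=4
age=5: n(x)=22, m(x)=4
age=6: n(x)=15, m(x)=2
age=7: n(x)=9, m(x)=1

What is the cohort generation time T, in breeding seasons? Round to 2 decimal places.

2.83

lx = nx/n0 = nx/250: 1, 0.576, 0.36, 0.248, 0.14, 0.088, 0.06, 0.036
lx·mx: 0, 0, 2.52, 0.744, 0.56, 0.352, 0.12, 0.036 → R0 = 4.332
x·lx·mx: 0, 0, 5.04, 2.232, 2.24, 1.76, 0.72, 0.252 → Σ = 12.244
T = 12.244 / 4.332 = 2.826408… → 2.83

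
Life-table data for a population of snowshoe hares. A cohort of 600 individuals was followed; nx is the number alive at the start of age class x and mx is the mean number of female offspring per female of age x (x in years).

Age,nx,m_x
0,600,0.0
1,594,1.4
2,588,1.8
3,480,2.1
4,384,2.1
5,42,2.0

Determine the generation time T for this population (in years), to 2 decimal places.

2.54

lx = nx/n0 = nx/600: 1, 0.99, 0.98, 0.8, 0.64, 0.07
lx·mx: 0, 1.386, 1.764, 1.68, 1.344, 0.14 → R0 = 6.314
x·lx·mx: 0, 1.386, 3.528, 5.04, 5.376, 0.7 → Σ = 16.03
T = 16.03 / 6.314 = 2.538803… → 2.54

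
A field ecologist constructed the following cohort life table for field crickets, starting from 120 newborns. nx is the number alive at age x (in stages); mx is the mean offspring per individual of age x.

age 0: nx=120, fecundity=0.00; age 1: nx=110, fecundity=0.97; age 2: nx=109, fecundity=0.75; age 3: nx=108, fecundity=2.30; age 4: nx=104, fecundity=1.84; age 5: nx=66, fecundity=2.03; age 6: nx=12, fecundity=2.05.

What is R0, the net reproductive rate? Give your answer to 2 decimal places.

6.56

lx = nx/n0 = nx/120: 1, 0.91667…, 0.90833…, 0.9, 0.86667…, 0.55, 0.1
lx·mx by age: 0, 0.889167…, 0.68125…, 2.07, 1.594667…, 1.1165, 0.205
R0 = Σ lx·mx = 6.556583… → 6.56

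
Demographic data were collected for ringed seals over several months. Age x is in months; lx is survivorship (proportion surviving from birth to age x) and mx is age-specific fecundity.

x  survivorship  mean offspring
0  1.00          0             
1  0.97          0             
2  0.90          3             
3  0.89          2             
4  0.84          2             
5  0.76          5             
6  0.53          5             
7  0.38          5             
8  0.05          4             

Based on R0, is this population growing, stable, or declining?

growing

R0 = Σ lx·mx = 0 + 0 + 2.7 + 1.78 + 1.68 + 3.8 + 2.65 + 1.9 + 0.2 = 14.71
R0 > 1, so the population is growing.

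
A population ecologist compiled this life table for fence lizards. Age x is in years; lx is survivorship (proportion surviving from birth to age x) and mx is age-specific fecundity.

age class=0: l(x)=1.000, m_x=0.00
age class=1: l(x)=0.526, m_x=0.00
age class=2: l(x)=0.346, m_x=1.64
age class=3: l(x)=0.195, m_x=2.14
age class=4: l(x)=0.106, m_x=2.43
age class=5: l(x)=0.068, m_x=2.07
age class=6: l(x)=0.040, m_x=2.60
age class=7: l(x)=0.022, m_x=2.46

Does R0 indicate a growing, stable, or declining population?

R0 = Σ lx·mx = 0 + 0 + 0.56744 + 0.4173 + 0.25758 + 0.14076 + 0.104 + 0.05412 = 1.5412
R0 > 1, so the population is growing.

growing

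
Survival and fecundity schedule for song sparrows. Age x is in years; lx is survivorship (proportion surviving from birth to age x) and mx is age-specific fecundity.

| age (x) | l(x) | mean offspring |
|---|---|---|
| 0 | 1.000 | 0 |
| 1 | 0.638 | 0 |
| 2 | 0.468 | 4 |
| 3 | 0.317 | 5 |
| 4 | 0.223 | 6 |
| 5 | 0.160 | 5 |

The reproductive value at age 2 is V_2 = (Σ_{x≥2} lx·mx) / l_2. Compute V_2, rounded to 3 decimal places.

11.955

lx·mx for x ≥ 2: 1.872, 1.585, 1.338, 0.8 → sum = 5.595
V_2 = 5.595 / l_2 = 5.595 / 0.468 = 11.955128… → 11.955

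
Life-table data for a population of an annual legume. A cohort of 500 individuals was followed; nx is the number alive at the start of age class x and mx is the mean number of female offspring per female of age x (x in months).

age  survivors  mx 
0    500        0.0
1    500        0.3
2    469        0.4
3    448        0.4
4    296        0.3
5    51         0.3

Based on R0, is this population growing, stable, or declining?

lx = nx/n0 = nx/500: 1, 1, 0.938, 0.896, 0.592, 0.102
R0 = Σ lx·mx = 0 + 0.3 + 0.3752 + 0.3584 + 0.1776 + 0.0306 = 1.2418
R0 > 1, so the population is growing.

growing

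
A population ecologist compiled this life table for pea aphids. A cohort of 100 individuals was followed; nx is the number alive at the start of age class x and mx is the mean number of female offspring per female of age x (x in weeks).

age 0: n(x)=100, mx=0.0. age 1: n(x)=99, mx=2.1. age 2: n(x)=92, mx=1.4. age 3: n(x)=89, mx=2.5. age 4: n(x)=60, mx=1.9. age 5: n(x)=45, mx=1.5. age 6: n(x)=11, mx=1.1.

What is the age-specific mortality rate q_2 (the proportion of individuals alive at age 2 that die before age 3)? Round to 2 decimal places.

lx = nx/n0 = nx/100: 1, 0.99, 0.92, 0.89, 0.6, 0.45, 0.11
q_2 = (l_2 − l_3) / l_2 = (0.92 − 0.89) / 0.92
     = 0.03 / 0.92 = 0.032609… → 0.03

0.03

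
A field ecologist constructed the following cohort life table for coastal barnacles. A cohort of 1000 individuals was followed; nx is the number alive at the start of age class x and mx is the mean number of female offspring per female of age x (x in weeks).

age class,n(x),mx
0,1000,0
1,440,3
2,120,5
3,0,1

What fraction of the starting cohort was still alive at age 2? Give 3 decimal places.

0.120

l_2 = n_2/n_0 = 120/1000 = 0.12 → 0.120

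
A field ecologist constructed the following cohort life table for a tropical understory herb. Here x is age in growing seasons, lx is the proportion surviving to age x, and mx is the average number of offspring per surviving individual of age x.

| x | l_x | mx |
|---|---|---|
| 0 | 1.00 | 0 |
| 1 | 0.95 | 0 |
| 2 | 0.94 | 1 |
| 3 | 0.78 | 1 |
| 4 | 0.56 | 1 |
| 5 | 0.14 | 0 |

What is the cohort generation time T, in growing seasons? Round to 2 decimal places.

lx·mx: 0, 0, 0.94, 0.78, 0.56, 0 → R0 = 2.28
x·lx·mx: 0, 0, 1.88, 2.34, 2.24, 0 → Σ = 6.46
T = 6.46 / 2.28 = 2.833333… → 2.83

2.83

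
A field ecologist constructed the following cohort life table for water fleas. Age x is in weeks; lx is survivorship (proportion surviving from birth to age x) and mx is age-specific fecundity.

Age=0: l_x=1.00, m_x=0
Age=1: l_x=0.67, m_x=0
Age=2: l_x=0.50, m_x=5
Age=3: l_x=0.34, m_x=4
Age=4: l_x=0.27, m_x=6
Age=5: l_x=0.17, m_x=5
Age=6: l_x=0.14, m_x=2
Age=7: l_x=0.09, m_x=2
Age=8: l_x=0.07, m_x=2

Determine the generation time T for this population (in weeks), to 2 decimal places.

lx·mx: 0, 0, 2.5, 1.36, 1.62, 0.85, 0.28, 0.18, 0.14 → R0 = 6.93
x·lx·mx: 0, 0, 5, 4.08, 6.48, 4.25, 1.68, 1.26, 1.12 → Σ = 23.87
T = 23.87 / 6.93 = 3.444444… → 3.44

3.44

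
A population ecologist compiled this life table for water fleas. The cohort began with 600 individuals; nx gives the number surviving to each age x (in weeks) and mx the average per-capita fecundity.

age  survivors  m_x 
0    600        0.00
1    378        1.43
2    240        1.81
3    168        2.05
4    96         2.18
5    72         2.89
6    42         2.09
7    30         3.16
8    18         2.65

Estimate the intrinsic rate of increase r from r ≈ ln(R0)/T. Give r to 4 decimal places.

0.3964

lx = nx/n0 = nx/600: 1, 0.63, 0.4, 0.28, 0.16, 0.12, 0.07, 0.05, 0.03
R0 = Σ lx·mx = 0 + 0.9009 + 0.724 + 0.574 + 0.3488 + 0.3468 + 0.1463 + 0.158 + 0.0795 = 3.2783
Σ x·lx·mx = 9.8199; T = 9.8199/3.2783 = 2.99542…
r ≈ ln(R0)/T = ln(3.2783)/2.99542… = 0.39638… → 0.3964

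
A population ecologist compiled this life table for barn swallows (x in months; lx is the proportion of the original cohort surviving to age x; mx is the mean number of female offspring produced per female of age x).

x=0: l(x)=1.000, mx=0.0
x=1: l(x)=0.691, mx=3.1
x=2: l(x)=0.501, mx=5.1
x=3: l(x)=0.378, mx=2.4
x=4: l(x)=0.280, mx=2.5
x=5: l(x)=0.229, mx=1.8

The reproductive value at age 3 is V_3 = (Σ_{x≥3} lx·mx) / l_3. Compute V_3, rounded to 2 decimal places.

5.34

lx·mx for x ≥ 3: 0.9072, 0.7, 0.4122 → sum = 2.0194
V_3 = 2.0194 / l_3 = 2.0194 / 0.378 = 5.342328… → 5.34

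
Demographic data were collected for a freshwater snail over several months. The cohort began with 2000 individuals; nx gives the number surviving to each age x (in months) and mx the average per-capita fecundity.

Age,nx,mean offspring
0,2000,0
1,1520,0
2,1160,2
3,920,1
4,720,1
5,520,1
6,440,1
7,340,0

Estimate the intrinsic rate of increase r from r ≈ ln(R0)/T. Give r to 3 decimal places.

0.285

lx = nx/n0 = nx/2000: 1, 0.76, 0.58, 0.46, 0.36, 0.26, 0.22, 0.17
R0 = Σ lx·mx = 0 + 0 + 1.16 + 0.46 + 0.36 + 0.26 + 0.22 + 0 = 2.46
Σ x·lx·mx = 7.76; T = 7.76/2.46 = 3.15447…
r ≈ ln(R0)/T = ln(2.46)/3.15447… = 0.28536… → 0.285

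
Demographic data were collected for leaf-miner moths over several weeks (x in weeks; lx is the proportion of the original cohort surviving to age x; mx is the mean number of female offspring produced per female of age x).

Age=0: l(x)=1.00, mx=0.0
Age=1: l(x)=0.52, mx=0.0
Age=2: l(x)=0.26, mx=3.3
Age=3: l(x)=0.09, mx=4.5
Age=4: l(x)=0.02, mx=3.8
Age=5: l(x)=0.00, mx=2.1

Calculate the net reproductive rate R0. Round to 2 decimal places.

lx·mx by age: 0, 0, 0.858, 0.405, 0.076, 0
R0 = Σ lx·mx = 1.339 → 1.34

1.34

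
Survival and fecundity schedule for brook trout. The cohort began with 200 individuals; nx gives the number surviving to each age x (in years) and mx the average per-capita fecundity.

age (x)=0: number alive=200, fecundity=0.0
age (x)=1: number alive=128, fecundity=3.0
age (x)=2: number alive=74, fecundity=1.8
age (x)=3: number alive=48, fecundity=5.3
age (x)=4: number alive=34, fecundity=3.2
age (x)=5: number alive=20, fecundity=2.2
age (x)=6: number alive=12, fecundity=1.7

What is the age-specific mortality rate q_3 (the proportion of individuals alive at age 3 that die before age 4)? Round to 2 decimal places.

lx = nx/n0 = nx/200: 1, 0.64, 0.37, 0.24, 0.17, 0.1, 0.06
q_3 = (l_3 − l_4) / l_3 = (0.24 − 0.17) / 0.24
     = 0.07 / 0.24 = 0.291667… → 0.29

0.29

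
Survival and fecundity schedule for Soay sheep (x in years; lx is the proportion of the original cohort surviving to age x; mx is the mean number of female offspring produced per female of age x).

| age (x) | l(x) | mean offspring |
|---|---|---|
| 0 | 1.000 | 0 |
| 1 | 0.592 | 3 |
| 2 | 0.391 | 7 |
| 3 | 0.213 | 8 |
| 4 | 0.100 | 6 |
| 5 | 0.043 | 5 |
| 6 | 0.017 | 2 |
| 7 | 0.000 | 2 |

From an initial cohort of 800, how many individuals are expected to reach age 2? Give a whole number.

Expected survivors = N0 · l_2 = 800 × 0.391 = 312.8 → 313

313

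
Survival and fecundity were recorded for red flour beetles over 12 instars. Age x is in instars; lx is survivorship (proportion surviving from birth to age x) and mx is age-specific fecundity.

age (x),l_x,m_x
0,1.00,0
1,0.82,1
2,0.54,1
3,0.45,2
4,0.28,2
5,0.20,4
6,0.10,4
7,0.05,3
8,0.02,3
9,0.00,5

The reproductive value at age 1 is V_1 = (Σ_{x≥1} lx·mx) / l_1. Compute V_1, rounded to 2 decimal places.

lx·mx for x ≥ 1: 0.82, 0.54, 0.9, 0.56, 0.8, 0.4, 0.15, 0.06, 0 → sum = 4.23
V_1 = 4.23 / l_1 = 4.23 / 0.82 = 5.158537… → 5.16

5.16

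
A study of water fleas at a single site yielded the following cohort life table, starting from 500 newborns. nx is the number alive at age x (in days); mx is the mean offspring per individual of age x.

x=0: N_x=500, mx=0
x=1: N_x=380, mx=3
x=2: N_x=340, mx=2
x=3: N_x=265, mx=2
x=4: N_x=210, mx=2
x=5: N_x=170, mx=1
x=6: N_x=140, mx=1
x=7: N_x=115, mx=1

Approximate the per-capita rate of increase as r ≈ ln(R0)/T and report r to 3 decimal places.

lx = nx/n0 = nx/500: 1, 0.76, 0.68, 0.53, 0.42, 0.34, 0.28, 0.23
R0 = Σ lx·mx = 0 + 2.28 + 1.36 + 1.06 + 0.84 + 0.34 + 0.28 + 0.23 = 6.39
Σ x·lx·mx = 16.53; T = 16.53/6.39 = 2.58685…
r ≈ ln(R0)/T = ln(6.39)/2.58685… = 0.71698… → 0.717

0.717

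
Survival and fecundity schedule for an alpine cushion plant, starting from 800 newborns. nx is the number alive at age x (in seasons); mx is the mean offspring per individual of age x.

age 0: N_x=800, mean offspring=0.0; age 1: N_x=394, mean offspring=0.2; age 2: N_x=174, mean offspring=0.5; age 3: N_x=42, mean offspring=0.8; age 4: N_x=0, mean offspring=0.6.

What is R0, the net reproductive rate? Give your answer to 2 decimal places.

lx = nx/n0 = nx/800: 1, 0.4925, 0.2175, 0.0525, 0
lx·mx by age: 0, 0.0985, 0.10875, 0.042, 0
R0 = Σ lx·mx = 0.24925 → 0.25

0.25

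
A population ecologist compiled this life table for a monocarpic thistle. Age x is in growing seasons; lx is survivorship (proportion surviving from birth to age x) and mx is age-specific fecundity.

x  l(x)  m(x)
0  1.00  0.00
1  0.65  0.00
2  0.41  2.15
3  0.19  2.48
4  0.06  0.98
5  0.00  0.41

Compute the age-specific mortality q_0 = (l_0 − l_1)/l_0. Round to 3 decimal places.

0.350

q_0 = (l_0 − l_1) / l_0 = (1 − 0.65) / 1
     = 0.35 / 1 = 0.35 → 0.350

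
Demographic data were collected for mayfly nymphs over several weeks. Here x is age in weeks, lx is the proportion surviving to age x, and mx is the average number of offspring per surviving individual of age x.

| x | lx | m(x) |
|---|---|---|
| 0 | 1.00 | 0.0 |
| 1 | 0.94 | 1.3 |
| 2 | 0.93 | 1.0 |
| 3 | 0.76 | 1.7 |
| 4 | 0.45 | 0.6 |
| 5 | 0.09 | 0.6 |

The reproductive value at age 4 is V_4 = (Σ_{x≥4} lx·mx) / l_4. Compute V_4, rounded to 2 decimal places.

0.72

lx·mx for x ≥ 4: 0.27, 0.054 → sum = 0.324
V_4 = 0.324 / l_4 = 0.324 / 0.45 = 0.72 → 0.72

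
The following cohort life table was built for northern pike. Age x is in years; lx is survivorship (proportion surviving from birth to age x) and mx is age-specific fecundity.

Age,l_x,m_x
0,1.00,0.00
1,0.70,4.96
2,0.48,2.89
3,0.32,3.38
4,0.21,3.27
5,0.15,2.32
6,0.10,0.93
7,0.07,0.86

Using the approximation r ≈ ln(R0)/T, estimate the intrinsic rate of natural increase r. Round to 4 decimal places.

R0 = Σ lx·mx = 0 + 3.472 + 1.3872 + 1.0816 + 0.6867 + 0.348 + 0.093 + 0.0602 = 7.1287
Σ x·lx·mx = 14.9574; T = 14.9574/7.1287 = 2.09819…
r ≈ ln(R0)/T = ln(7.1287)/2.09819… = 0.936104… → 0.9361

0.9361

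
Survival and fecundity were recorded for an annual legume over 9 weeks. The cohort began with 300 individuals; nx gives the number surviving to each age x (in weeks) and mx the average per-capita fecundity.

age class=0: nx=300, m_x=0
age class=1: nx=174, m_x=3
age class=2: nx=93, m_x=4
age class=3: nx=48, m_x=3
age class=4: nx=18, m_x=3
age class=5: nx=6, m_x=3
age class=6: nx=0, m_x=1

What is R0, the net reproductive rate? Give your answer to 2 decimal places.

3.70

lx = nx/n0 = nx/300: 1, 0.58, 0.31, 0.16, 0.06, 0.02, 0
lx·mx by age: 0, 1.74, 1.24, 0.48, 0.18, 0.06, 0
R0 = Σ lx·mx = 3.7 → 3.70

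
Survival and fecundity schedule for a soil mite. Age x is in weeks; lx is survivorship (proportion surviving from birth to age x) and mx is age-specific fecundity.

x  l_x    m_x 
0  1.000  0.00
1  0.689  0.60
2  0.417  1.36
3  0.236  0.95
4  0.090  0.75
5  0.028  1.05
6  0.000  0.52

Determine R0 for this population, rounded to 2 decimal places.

1.30

lx·mx by age: 0, 0.4134, 0.56712, 0.2242, 0.0675, 0.0294, 0
R0 = Σ lx·mx = 1.30162 → 1.30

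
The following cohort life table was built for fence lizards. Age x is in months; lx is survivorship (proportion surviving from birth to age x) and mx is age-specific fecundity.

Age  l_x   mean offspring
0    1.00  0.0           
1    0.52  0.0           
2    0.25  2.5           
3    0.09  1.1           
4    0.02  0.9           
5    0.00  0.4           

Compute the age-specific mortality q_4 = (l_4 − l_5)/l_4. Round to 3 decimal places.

1.000

q_4 = (l_4 − l_5) / l_4 = (0.02 − 0) / 0.02
     = 0.02 / 0.02 = 1 → 1.000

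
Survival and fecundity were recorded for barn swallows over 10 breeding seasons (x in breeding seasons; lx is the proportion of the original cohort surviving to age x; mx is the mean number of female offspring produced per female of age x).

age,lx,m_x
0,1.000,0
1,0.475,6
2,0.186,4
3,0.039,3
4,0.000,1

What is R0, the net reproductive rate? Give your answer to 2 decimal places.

3.71

lx·mx by age: 0, 2.85, 0.744, 0.117, 0
R0 = Σ lx·mx = 3.711 → 3.71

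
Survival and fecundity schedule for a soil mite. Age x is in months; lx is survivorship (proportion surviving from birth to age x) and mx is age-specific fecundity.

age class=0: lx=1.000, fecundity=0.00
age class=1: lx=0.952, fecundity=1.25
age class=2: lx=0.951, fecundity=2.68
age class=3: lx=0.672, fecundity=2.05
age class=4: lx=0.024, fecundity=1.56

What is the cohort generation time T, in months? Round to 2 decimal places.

lx·mx: 0, 1.19, 2.54868, 1.3776, 0.03744 → R0 = 5.15372
x·lx·mx: 0, 1.19, 5.09736, 4.1328, 0.14976 → Σ = 10.56992
T = 10.56992 / 5.15372 = 2.05093… → 2.05

2.05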